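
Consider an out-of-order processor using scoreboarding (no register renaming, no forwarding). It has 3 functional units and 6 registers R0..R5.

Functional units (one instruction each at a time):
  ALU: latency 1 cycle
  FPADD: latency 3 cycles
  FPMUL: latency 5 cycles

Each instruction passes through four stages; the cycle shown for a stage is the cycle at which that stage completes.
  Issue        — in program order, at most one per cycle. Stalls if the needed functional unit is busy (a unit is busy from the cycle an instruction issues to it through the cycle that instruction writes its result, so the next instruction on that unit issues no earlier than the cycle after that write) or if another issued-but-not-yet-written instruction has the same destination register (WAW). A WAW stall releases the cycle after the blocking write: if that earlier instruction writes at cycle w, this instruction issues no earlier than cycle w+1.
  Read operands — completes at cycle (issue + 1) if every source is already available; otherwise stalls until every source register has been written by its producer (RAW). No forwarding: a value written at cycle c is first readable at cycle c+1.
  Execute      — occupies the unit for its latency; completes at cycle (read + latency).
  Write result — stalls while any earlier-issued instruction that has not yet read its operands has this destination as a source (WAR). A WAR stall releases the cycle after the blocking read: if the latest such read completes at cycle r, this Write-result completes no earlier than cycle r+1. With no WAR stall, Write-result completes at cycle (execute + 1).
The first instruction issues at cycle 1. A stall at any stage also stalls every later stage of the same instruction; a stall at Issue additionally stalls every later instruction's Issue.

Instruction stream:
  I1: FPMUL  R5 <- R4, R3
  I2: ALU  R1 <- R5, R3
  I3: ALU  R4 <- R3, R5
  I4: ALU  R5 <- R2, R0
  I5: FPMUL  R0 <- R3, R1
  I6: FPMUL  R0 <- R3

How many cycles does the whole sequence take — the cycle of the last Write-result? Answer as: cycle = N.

cycle = 32

I1 -> (1, 2, 7, 8)
I2 -> (2, 9, 10, 11)  // RAW R5: wait I1 write@8
I3 -> (12, 13, 14, 15)  // struct: ALU busy until I2 writes@11
I4 -> (16, 17, 18, 19)  // struct: ALU busy until I3 writes@15
I5 -> (17, 18, 23, 24)
I6 -> (25, 26, 31, 32)  // struct: FPMUL busy until I5 writes@24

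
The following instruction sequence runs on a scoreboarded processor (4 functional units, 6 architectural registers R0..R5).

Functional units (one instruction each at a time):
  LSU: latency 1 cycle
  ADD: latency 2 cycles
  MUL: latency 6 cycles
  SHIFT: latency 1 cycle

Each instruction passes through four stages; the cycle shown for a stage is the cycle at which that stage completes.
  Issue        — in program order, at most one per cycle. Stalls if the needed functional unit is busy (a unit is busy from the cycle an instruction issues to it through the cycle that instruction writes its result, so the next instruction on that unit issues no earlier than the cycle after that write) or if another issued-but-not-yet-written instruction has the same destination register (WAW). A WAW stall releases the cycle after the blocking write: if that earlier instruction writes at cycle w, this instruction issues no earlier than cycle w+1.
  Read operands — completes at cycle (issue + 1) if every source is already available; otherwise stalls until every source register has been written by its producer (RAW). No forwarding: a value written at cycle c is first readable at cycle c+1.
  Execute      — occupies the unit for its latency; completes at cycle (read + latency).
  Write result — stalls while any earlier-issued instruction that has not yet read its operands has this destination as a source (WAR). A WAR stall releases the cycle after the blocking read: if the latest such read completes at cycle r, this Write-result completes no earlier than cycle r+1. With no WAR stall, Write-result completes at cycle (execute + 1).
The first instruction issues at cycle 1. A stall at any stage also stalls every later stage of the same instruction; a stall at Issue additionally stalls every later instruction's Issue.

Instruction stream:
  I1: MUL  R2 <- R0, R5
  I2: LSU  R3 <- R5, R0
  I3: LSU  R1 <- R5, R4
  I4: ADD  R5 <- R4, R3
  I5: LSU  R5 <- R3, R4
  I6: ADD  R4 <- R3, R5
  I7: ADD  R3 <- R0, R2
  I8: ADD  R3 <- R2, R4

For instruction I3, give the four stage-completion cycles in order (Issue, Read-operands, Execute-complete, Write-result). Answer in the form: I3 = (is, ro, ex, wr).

I3 = (6, 7, 8, 9)

c1: issue I1 (MUL)
c2: I1 read-ops, issue I2 (LSU)
c3: I2 read-ops
c4: I2 finished on LSU
c5: I2→R3
c6: issue I3 (LSU)
c7: I3 read-ops, issue I4 (ADD)
c8: I1 finished on MUL, I3 finished on LSU, I4 read-ops
c9: I1→R2, I3→R1
c10: I4 finished on ADD
c11: I4→R5
c12: issue I5 (LSU)
c13: I5 read-ops, issue I6 (ADD)
c14: I5 finished on LSU
c15: I5→R5
c16: I6 read-ops
c18: I6 finished on ADD
c19: I6→R4
c20: issue I7 (ADD)
c21: I7 read-ops
c23: I7 finished on ADD
c24: I7→R3
c25: issue I8 (ADD)
c26: I8 read-ops
c28: I8 finished on ADD
c29: I8→R3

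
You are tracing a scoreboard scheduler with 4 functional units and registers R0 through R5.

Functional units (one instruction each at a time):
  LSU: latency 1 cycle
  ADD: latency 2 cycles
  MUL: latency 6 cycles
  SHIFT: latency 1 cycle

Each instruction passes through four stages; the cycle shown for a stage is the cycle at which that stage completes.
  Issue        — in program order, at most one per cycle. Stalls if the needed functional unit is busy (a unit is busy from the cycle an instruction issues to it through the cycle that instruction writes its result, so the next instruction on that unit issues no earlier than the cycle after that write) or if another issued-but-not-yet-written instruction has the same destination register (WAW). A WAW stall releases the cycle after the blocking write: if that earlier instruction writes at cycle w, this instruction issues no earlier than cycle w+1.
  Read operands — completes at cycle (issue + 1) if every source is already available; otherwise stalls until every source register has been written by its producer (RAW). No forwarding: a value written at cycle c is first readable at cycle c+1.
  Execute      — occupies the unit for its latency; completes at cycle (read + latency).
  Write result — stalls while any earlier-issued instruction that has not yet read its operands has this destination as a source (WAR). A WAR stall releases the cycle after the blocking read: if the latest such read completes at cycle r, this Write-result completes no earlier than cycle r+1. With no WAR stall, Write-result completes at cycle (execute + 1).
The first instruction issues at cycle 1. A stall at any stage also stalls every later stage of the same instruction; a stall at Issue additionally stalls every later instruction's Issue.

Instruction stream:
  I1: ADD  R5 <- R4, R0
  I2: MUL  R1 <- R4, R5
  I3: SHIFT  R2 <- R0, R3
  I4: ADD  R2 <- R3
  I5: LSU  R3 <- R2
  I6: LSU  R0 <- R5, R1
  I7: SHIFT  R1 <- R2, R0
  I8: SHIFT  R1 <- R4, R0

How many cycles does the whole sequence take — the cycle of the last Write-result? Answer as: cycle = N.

cycle = 25

[I1] 1/2/4/5
[I2] 2/6/12/13  (RAW R5: wait I1 write@5)
[I3] 3/4/5/6
[I4] 7/8/10/11  (WAW R2: wait I3 write@6)
[I5] 8/12/13/14  (RAW R2: wait I4 write@11)
[I6] 15/16/17/18  (struct: LSU busy until I5 writes@14)
[I7] 16/19/20/21  (RAW R0: wait I6 write@18)
[I8] 22/23/24/25  (struct: SHIFT busy until I7 writes@21)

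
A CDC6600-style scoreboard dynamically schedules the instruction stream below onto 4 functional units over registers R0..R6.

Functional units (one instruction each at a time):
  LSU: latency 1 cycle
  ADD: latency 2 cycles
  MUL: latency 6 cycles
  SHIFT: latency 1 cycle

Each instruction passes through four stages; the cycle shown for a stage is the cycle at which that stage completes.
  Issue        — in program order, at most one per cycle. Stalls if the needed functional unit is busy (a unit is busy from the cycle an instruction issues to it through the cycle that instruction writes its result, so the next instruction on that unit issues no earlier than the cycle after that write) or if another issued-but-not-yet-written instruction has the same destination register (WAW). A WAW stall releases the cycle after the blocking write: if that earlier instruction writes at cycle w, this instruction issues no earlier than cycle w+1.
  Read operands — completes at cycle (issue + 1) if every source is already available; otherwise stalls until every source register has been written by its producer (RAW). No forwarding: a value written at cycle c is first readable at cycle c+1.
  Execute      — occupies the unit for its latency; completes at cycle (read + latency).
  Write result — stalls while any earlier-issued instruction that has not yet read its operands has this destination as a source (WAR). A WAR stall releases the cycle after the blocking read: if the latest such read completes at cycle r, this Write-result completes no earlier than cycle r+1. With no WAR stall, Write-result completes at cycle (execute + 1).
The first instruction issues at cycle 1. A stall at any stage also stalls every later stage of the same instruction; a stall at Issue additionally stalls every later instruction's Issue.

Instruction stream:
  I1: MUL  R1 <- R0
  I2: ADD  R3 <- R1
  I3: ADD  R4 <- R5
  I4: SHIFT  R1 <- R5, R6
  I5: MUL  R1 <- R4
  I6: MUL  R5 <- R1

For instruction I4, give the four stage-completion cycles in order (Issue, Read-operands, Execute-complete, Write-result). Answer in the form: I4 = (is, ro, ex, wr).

I4 = (15, 16, 17, 18)

I1: IS=1 RO=2 EX=8 WR=9
I2: IS=2 RO=10 EX=12 WR=13  [RAW R1: wait I1 write@9]
I3: IS=14 RO=15 EX=17 WR=18  [struct: ADD busy until I2 writes@13]
I4: IS=15 RO=16 EX=17 WR=18
I5: IS=19 RO=20 EX=26 WR=27  [WAW R1: wait I4 write@18]
I6: IS=28 RO=29 EX=35 WR=36  [struct: MUL busy until I5 writes@27]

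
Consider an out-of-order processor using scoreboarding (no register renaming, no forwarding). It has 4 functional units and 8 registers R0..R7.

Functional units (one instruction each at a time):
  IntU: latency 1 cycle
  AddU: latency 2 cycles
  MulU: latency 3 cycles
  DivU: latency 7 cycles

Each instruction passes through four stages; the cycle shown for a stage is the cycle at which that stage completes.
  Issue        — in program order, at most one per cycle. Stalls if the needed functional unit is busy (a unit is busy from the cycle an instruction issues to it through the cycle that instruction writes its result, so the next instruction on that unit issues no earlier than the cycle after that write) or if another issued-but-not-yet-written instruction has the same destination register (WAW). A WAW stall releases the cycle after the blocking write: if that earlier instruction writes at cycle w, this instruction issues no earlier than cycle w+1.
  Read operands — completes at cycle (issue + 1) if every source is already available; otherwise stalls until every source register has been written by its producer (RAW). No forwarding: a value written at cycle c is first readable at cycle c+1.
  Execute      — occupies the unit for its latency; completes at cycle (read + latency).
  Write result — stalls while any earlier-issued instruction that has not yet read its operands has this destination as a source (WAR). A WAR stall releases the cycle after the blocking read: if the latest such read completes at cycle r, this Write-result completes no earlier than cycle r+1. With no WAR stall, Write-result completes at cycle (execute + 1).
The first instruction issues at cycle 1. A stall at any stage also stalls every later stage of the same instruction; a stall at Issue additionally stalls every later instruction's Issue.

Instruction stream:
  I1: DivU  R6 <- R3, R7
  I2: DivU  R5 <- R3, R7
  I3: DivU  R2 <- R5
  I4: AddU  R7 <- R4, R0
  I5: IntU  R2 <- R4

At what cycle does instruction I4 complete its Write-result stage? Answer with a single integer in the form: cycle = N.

cycle = 26

[1] I1→DivU
[2] I1 RO
[9] I1 EX
[10] I1 WR R6
[11] I2→DivU
[12] I2 RO
[19] I2 EX
[20] I2 WR R5
[21] I3→DivU
[22] I3 RO · I4→AddU
[23] I4 RO
[25] I4 EX
[26] I4 WR R7
[29] I3 EX
[30] I3 WR R2
[31] I5→IntU
[32] I5 RO
[33] I5 EX
[34] I5 WR R2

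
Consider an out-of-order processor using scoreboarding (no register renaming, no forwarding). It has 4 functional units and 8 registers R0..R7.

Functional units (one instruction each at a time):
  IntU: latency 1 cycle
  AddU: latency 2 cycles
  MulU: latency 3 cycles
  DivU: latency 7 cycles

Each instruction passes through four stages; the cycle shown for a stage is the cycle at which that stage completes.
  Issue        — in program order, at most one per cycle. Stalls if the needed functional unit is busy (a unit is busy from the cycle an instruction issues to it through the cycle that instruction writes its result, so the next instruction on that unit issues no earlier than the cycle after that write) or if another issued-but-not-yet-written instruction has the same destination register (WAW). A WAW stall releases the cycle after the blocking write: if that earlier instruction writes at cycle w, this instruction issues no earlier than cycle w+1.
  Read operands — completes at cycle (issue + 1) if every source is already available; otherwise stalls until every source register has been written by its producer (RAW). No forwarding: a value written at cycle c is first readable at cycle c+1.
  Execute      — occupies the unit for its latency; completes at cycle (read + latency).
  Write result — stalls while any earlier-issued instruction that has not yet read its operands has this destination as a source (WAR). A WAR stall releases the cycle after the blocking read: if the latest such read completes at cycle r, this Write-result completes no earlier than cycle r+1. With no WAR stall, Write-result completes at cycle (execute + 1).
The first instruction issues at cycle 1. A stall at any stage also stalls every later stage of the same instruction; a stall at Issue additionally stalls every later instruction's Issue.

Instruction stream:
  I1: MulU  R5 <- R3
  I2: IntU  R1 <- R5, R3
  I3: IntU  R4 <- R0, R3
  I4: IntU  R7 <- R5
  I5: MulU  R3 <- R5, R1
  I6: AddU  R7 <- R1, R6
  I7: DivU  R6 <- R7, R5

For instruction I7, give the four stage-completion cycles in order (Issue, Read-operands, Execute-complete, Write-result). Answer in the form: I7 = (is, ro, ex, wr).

c1: I1 issues→MulU
c2: I1 reads | I2 issues→IntU
c5: I1 exec-done
c6: I1 writes R5
c7: I2 reads
c8: I2 exec-done
c9: I2 writes R1
c10: I3 issues→IntU
c11: I3 reads
c12: I3 exec-done
c13: I3 writes R4
c14: I4 issues→IntU
c15: I4 reads | I5 issues→MulU
c16: I4 exec-done | I5 reads
c17: I4 writes R7
c18: I6 issues→AddU
c19: I5 exec-done | I6 reads | I7 issues→DivU
c20: I5 writes R3
c21: I6 exec-done
c22: I6 writes R7
c23: I7 reads
c30: I7 exec-done
c31: I7 writes R6

I7 = (19, 23, 30, 31)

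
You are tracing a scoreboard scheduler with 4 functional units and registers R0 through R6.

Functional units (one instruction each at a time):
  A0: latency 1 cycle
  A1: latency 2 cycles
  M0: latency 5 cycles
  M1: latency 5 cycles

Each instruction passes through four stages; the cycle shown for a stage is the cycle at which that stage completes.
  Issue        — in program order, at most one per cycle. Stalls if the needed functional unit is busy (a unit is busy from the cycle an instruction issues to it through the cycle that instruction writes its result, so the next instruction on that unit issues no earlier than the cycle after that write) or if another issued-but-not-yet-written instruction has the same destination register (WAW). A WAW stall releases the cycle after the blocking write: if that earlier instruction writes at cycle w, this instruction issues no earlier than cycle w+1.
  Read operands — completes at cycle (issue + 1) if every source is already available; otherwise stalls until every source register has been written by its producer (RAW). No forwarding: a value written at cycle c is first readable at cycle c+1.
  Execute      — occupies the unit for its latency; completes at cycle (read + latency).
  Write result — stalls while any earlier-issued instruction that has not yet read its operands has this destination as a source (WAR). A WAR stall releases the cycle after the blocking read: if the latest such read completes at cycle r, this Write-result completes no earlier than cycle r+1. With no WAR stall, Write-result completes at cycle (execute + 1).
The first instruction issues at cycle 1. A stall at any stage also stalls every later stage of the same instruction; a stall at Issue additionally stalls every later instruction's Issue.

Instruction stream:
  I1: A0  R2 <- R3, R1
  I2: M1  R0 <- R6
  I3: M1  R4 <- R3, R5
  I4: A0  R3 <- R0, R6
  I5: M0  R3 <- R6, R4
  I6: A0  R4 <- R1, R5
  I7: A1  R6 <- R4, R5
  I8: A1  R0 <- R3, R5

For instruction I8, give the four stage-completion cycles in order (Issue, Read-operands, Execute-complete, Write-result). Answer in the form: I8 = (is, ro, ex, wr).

I8 = (26, 27, 29, 30)

  I1 | 1 | 2 | 3 | 4
  I2 | 2 | 3 | 8 | 9
  I3 | 10 | 11 | 16 | 17   struct: M1 busy until I2 writes@9
  I4 | 11 | 12 | 13 | 14
  I5 | 15 | 18 | 23 | 24   WAW R3: wait I4 write@14 · RAW R4: wait I3 write@17
  I6 | 18 | 19 | 20 | 21   WAW R4: wait I3 write@17
  I7 | 19 | 22 | 24 | 25   RAW R4: wait I6 write@21
  I8 | 26 | 27 | 29 | 30   struct: A1 busy until I7 writes@25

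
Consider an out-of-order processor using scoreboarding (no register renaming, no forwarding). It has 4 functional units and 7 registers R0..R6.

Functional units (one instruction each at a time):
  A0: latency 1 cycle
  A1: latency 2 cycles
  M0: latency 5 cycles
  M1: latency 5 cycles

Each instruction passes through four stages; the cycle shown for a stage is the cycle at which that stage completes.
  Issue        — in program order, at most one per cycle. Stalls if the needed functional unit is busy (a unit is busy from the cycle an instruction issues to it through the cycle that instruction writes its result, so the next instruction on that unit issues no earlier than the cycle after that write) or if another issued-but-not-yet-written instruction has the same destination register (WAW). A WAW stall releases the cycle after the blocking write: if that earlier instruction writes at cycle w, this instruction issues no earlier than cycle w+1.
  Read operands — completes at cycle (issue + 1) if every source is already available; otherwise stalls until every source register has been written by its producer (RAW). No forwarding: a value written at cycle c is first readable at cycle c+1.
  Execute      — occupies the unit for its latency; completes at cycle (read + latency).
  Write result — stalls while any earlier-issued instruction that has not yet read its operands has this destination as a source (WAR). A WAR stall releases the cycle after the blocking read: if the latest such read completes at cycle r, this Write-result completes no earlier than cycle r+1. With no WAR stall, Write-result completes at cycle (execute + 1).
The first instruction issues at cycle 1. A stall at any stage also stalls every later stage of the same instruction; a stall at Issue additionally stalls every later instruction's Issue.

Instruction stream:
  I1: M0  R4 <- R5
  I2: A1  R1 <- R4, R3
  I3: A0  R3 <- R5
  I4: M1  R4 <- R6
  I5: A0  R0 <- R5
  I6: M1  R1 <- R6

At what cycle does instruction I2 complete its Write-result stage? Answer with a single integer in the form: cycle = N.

cycle = 12

I1 -> (1, 2, 7, 8)
I2 -> (2, 9, 11, 12)  // RAW R4: wait I1 write@8
I3 -> (3, 4, 5, 10)  // WAR R3: wait I2 read@9
I4 -> (9, 10, 15, 16)  // WAW R4: wait I1 write@8
I5 -> (11, 12, 13, 14)  // struct: A0 busy until I3 writes@10
I6 -> (17, 18, 23, 24)  // struct: M1 busy until I4 writes@16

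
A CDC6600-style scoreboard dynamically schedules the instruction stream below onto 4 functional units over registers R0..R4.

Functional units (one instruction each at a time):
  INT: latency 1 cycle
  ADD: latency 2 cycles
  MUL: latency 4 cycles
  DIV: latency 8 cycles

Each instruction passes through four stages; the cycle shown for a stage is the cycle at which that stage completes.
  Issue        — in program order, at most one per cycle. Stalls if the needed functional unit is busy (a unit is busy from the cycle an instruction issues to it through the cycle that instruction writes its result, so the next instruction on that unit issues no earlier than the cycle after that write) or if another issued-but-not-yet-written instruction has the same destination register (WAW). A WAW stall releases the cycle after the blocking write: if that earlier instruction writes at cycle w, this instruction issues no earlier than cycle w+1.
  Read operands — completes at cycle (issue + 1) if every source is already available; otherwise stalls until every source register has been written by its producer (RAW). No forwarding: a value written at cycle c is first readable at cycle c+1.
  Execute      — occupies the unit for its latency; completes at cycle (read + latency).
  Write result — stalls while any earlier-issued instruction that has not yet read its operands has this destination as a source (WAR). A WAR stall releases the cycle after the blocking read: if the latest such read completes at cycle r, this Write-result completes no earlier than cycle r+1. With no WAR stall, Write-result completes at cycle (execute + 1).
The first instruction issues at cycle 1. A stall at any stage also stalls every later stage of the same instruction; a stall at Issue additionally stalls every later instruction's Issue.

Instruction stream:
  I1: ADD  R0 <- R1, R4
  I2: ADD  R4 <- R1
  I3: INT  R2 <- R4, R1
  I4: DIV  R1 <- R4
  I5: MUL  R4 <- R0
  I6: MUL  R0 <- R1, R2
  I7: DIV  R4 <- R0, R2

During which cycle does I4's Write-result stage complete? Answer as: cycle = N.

c1: issue I1 (ADD)
c2: I1 read-ops
c4: I1 finished on ADD
c5: I1→R0
c6: issue I2 (ADD)
c7: I2 read-ops, issue I3 (INT)
c8: issue I4 (DIV)
c9: I2 finished on ADD
c10: I2→R4
c11: I3 read-ops, I4 read-ops, issue I5 (MUL)
c12: I3 finished on INT, I5 read-ops
c13: I3→R2
c16: I5 finished on MUL
c17: I5→R4
c18: issue I6 (MUL)
c19: I4 finished on DIV
c20: I4→R1
c21: I6 read-ops, issue I7 (DIV)
c25: I6 finished on MUL
c26: I6→R0
c27: I7 read-ops
c35: I7 finished on DIV
c36: I7→R4

cycle = 20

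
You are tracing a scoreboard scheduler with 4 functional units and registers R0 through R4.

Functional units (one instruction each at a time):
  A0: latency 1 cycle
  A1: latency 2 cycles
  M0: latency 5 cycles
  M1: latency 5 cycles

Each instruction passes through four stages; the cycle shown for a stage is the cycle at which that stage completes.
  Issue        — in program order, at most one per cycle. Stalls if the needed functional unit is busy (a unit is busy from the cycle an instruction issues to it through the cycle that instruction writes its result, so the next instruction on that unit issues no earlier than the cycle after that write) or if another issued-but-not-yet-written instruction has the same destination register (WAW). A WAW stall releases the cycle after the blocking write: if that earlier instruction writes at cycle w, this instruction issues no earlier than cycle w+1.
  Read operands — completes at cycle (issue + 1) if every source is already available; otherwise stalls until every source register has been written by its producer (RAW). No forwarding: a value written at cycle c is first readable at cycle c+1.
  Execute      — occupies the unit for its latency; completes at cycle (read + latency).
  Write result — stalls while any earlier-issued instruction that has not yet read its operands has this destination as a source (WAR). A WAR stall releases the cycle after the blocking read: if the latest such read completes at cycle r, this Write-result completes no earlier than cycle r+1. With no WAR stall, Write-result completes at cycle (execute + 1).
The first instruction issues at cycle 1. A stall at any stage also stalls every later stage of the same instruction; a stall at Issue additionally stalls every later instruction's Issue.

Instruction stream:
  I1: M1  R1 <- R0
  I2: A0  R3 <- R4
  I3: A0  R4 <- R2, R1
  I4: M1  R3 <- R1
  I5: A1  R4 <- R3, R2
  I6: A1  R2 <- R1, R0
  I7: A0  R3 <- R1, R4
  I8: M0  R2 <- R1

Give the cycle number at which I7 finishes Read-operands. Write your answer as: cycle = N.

cycle = 23

I1 -> (1, 2, 7, 8)
I2 -> (2, 3, 4, 5)
I3 -> (6, 9, 10, 11)  // struct: A0 busy until I2 writes@5, RAW R1: wait I1 write@8
I4 -> (9, 10, 15, 16)  // struct: M1 busy until I1 writes@8
I5 -> (12, 17, 19, 20)  // WAW R4: wait I3 write@11, RAW R3: wait I4 write@16
I6 -> (21, 22, 24, 25)  // struct: A1 busy until I5 writes@20
I7 -> (22, 23, 24, 25)
I8 -> (26, 27, 32, 33)  // WAW R2: wait I6 write@25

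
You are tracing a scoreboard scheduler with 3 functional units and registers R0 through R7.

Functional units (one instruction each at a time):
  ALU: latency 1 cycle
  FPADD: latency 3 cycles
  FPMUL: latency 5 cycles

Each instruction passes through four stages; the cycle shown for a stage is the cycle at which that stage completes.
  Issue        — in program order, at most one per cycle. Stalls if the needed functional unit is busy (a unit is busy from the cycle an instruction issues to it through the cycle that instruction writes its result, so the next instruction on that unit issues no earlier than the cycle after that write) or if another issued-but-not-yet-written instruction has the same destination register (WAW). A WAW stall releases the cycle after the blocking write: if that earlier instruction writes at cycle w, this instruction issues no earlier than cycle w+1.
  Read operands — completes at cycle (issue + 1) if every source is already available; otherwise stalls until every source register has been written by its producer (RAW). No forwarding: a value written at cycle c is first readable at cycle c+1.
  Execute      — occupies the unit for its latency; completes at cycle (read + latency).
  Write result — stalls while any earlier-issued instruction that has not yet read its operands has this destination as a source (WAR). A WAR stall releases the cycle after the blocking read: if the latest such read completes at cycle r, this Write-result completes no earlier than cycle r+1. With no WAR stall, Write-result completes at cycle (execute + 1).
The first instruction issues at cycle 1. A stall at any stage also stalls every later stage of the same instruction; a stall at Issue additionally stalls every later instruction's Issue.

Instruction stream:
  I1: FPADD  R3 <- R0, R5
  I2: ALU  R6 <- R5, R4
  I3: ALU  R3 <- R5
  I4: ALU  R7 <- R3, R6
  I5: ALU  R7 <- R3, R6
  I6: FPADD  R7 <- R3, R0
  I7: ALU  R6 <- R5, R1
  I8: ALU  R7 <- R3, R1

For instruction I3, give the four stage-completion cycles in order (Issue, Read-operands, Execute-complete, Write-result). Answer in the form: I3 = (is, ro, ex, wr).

I3 = (7, 8, 9, 10)

I1: IS=1 RO=2 EX=5 WR=6
I2: IS=2 RO=3 EX=4 WR=5
I3: IS=7 RO=8 EX=9 WR=10  [WAW R3: wait I1 write@6]
I4: IS=11 RO=12 EX=13 WR=14  [struct: ALU busy until I3 writes@10]
I5: IS=15 RO=16 EX=17 WR=18  [struct: ALU busy until I4 writes@14]
I6: IS=19 RO=20 EX=23 WR=24  [WAW R7: wait I5 write@18]
I7: IS=20 RO=21 EX=22 WR=23
I8: IS=25 RO=26 EX=27 WR=28  [WAW R7: wait I6 write@24]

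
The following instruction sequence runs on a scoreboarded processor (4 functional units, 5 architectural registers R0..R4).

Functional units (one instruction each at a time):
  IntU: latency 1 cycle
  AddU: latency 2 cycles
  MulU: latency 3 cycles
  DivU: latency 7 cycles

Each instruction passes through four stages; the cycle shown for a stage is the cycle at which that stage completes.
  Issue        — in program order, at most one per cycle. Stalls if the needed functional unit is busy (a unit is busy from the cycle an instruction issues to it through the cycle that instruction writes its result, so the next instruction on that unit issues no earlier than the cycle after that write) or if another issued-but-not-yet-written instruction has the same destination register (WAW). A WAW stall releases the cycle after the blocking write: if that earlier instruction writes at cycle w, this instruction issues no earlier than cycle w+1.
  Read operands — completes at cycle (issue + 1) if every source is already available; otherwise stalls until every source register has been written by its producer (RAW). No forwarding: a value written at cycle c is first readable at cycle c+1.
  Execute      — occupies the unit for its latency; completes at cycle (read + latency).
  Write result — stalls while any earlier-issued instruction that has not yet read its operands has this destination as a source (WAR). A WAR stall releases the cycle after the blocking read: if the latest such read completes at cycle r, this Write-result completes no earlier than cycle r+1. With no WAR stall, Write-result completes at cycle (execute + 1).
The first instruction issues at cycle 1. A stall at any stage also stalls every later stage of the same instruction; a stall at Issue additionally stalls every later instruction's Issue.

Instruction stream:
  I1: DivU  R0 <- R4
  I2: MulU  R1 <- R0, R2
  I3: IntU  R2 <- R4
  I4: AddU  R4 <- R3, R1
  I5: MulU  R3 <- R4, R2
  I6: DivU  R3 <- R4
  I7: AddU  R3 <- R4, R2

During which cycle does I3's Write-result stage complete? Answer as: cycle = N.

cycle = 12

I1 -> (1, 2, 9, 10)
I2 -> (2, 11, 14, 15)  // RAW R0: wait I1 write@10
I3 -> (3, 4, 5, 12)  // WAR R2: wait I2 read@11
I4 -> (4, 16, 18, 19)  // RAW R1: wait I2 write@15
I5 -> (16, 20, 23, 24)  // struct: MulU busy until I2 writes@15, RAW R4: wait I4 write@19
I6 -> (25, 26, 33, 34)  // WAW R3: wait I5 write@24
I7 -> (35, 36, 38, 39)  // WAW R3: wait I6 write@34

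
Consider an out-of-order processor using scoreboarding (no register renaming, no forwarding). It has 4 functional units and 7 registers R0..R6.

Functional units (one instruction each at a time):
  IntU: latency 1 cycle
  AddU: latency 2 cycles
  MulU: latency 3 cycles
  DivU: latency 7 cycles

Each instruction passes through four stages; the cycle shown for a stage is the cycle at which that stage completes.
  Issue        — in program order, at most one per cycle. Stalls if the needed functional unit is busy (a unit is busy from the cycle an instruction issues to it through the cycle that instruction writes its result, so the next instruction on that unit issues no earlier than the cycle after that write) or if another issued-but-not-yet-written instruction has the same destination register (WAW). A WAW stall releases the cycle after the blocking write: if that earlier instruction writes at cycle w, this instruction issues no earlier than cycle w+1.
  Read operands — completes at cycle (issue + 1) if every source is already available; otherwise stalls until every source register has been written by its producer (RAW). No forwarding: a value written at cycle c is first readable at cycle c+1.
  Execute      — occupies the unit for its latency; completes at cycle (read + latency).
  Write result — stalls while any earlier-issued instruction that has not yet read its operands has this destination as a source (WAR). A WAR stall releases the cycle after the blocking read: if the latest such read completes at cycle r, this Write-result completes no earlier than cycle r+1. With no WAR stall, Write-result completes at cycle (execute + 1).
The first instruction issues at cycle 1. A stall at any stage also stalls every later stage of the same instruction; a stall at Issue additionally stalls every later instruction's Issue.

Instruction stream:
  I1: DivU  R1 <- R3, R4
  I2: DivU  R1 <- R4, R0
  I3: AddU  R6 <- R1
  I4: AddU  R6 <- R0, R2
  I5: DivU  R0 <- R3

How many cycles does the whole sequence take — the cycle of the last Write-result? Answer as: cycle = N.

cycle = 35

I1 -> (1, 2, 9, 10)
I2 -> (11, 12, 19, 20)  // struct: DivU busy until I1 writes@10
I3 -> (12, 21, 23, 24)  // RAW R1: wait I2 write@20
I4 -> (25, 26, 28, 29)  // struct: AddU busy until I3 writes@24
I5 -> (26, 27, 34, 35)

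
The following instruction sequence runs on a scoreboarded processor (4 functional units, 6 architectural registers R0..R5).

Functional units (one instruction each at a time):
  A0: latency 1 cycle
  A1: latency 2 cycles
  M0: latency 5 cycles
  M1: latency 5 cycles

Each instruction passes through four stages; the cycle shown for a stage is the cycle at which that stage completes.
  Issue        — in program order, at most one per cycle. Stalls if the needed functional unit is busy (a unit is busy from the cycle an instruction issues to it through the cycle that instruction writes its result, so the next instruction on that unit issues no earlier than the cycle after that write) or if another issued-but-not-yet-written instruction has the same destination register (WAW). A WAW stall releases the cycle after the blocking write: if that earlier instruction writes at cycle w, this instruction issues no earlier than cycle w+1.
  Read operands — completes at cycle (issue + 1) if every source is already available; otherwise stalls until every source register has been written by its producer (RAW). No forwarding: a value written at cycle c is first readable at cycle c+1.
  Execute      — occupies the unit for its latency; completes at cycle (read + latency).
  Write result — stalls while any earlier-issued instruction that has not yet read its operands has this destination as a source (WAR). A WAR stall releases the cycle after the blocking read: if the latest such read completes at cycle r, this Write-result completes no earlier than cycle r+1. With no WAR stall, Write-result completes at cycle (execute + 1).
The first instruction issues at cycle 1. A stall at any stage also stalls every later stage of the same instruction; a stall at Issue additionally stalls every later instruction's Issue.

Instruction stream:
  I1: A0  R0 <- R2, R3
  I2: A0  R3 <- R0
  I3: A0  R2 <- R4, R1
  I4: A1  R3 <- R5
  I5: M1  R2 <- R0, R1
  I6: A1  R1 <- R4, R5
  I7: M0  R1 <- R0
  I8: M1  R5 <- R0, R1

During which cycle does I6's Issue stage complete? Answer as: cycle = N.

  I1 | 1 | 2 | 3 | 4
  I2 | 5 | 6 | 7 | 8   struct: A0 busy until I1 writes@4
  I3 | 9 | 10 | 11 | 12   struct: A0 busy until I2 writes@8
  I4 | 10 | 11 | 13 | 14
  I5 | 13 | 14 | 19 | 20   WAW R2: wait I3 write@12
  I6 | 15 | 16 | 18 | 19   struct: A1 busy until I4 writes@14
  I7 | 20 | 21 | 26 | 27   WAW R1: wait I6 write@19
  I8 | 21 | 28 | 33 | 34   RAW R1: wait I7 write@27

cycle = 15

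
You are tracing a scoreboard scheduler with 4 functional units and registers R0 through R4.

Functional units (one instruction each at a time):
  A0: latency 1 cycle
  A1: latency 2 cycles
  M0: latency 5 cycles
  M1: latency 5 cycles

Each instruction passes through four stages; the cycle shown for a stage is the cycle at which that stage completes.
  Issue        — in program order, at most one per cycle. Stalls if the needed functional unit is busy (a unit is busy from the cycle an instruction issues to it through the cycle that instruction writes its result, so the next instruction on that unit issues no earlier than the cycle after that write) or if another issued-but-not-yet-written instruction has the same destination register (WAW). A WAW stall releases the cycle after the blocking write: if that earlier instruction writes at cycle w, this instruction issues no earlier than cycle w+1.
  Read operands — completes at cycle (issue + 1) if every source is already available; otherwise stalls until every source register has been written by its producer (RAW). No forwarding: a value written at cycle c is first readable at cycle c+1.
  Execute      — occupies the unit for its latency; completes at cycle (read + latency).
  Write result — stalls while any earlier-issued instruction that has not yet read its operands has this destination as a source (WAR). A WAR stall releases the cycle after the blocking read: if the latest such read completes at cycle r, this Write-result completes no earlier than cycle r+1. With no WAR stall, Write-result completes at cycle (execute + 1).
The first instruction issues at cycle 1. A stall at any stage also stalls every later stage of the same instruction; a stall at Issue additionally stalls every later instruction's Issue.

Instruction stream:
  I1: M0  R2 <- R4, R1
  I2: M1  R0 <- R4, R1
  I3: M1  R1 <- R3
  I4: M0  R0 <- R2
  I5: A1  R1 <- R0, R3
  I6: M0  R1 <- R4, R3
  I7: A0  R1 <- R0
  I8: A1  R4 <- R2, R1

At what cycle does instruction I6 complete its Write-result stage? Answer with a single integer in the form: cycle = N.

c1: I1 dispatched to M0
c2: I1 operands ready · I2 dispatched to M1
c3: I2 operands ready
c7: I1 complete
c8: R2←I1 · I2 complete
c9: R0←I2
c10: I3 dispatched to M1
c11: I3 operands ready · I4 dispatched to M0
c12: I4 operands ready
c16: I3 complete
c17: R1←I3 · I4 complete
c18: R0←I4 · I5 dispatched to A1
c19: I5 operands ready
c21: I5 complete
c22: R1←I5
c23: I6 dispatched to M0
c24: I6 operands ready
c29: I6 complete
c30: R1←I6
c31: I7 dispatched to A0
c32: I7 operands ready · I8 dispatched to A1
c33: I7 complete
c34: R1←I7
c35: I8 operands ready
c37: I8 complete
c38: R4←I8

cycle = 30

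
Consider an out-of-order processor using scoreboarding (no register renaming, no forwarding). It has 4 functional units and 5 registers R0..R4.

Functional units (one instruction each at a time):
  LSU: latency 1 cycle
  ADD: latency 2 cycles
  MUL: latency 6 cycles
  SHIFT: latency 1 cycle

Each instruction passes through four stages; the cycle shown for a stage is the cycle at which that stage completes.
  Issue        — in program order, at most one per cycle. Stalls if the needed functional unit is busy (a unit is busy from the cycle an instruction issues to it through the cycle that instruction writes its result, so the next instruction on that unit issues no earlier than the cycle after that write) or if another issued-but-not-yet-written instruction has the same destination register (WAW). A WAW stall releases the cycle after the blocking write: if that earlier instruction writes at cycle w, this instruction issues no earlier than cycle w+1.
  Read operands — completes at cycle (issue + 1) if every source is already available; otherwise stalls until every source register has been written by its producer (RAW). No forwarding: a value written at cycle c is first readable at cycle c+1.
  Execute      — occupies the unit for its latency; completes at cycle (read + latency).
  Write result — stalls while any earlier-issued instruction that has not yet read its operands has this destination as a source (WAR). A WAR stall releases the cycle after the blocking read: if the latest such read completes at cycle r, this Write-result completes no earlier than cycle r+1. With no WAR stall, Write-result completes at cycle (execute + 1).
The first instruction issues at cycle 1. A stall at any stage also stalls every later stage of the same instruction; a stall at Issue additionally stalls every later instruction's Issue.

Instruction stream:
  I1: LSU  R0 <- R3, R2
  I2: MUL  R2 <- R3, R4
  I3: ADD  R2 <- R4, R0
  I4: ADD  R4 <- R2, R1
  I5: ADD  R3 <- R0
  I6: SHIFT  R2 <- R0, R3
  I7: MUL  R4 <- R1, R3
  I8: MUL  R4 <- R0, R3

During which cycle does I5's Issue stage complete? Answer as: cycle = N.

cycle = 21

t=1  I1 dispatched to LSU
t=2  I1 operands ready | I2 dispatched to MUL
t=3  I1 complete | I2 operands ready
t=4  R0←I1
t=9  I2 complete
t=10  R2←I2
t=11  I3 dispatched to ADD
t=12  I3 operands ready
t=14  I3 complete
t=15  R2←I3
t=16  I4 dispatched to ADD
t=17  I4 operands ready
t=19  I4 complete
t=20  R4←I4
t=21  I5 dispatched to ADD
t=22  I5 operands ready | I6 dispatched to SHIFT
t=23  I7 dispatched to MUL
t=24  I5 complete
t=25  R3←I5
t=26  I6 operands ready | I7 operands ready
t=27  I6 complete
t=28  R2←I6
t=32  I7 complete
t=33  R4←I7
t=34  I8 dispatched to MUL
t=35  I8 operands ready
t=41  I8 complete
t=42  R4←I8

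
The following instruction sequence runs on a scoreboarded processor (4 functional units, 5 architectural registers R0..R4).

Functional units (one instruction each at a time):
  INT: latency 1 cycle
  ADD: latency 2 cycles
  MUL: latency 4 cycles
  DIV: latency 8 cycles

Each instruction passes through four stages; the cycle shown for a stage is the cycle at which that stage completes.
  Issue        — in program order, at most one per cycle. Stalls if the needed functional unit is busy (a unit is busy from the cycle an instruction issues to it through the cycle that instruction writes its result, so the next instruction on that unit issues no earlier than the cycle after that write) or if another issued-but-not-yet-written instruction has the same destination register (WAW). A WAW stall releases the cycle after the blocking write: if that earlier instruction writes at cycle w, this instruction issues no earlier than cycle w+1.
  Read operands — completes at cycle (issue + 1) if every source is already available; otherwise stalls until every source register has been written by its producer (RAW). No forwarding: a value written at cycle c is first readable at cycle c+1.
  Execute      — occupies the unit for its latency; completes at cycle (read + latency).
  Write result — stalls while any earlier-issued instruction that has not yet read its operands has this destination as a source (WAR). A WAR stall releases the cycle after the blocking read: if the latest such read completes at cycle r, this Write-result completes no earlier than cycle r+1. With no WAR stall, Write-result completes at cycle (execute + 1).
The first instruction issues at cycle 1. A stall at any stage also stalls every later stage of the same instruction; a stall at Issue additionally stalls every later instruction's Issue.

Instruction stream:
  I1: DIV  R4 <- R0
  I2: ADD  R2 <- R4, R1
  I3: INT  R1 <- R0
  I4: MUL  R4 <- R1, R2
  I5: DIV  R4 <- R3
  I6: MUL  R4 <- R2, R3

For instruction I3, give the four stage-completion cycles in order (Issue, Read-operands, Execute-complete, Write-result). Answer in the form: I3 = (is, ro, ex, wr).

c1: I1→DIV
c2: I1 RO; I2→ADD
c3: I3→INT
c4: I3 RO
c5: I3 EX
c10: I1 EX
c11: I1 WR R4
c12: I2 RO; I4→MUL
c13: I3 WR R1
c14: I2 EX
c15: I2 WR R2
c16: I4 RO
c20: I4 EX
c21: I4 WR R4
c22: I5→DIV
c23: I5 RO
c31: I5 EX
c32: I5 WR R4
c33: I6→MUL
c34: I6 RO
c38: I6 EX
c39: I6 WR R4

I3 = (3, 4, 5, 13)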